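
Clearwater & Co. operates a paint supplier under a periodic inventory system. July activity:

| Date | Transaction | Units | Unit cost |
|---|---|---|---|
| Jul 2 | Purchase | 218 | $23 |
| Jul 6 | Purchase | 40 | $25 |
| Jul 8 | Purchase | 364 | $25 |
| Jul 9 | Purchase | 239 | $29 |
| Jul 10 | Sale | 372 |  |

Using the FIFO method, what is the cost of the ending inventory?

Jul 10, 372 sold [FIFO — oldest first]: 218 @ $23 + 40 @ $25 + 114 @ $25 = $8,864
Ending inventory: 250 @ $25 + 239 @ $29 = $13,181
Check: goods available $22,045 = COGS $8,864 + ending $13,181

Ending inventory = $13,181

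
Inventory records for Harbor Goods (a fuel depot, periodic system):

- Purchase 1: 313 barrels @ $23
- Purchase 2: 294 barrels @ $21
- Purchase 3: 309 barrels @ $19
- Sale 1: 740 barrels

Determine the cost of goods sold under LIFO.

Sale 1 (740) [LIFO — newest first]: 309 @ $19 + 294 @ $21 + 137 @ $23 = $15,196
Ending inventory: 176 @ $23 = $4,048

COGS = $15,196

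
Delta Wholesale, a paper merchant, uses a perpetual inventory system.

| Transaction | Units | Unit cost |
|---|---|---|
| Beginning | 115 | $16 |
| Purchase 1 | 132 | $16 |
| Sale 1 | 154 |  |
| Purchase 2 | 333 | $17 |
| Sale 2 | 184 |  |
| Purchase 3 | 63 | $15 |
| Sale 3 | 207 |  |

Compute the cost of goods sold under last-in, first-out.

Sale 1 (154) [LIFO — newest first]: 132 @ $16 + 22 @ $16 = $2,464
Sale 2 (184) [LIFO — newest first]: 184 @ $17 = $3,128
Sale 3 (207) [LIFO — newest first]: 63 @ $15 + 144 @ $17 = $3,393
Total COGS = $2,464 + $3,128 + $3,393 = $8,985
Ending inventory: 93 @ $16 + 5 @ $17 = $1,573
Check: goods available $10,558 = COGS $8,985 + ending $1,573

COGS = $8,985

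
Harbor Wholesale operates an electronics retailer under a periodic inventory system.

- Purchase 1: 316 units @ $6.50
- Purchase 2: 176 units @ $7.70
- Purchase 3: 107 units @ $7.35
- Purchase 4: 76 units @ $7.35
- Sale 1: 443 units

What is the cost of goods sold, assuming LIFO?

COGS = $3,246.25

Sale 1 (443) [LIFO — newest first]: 76 @ $7.35 + 107 @ $7.35 + 176 @ $7.70 + 84 @ $6.50 = $3,246.25
Ending inventory: 232 @ $6.50 = $1,508.00
Check: goods available $4,754.25 = COGS $3,246.25 + ending $1,508.00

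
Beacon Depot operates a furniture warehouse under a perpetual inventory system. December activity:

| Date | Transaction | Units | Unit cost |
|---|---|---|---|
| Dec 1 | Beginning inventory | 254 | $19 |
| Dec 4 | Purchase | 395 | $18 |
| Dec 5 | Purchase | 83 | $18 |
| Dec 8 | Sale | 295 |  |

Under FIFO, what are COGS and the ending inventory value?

Dec 8, 295 sold [FIFO — oldest first]: 254 @ $19 + 41 @ $18 = $5,564
Ending inventory: 354 @ $18 + 83 @ $18 = $7,866
Check: goods available $13,430 = COGS $5,564 + ending $7,866

COGS = $5,564; ending inventory = $7,866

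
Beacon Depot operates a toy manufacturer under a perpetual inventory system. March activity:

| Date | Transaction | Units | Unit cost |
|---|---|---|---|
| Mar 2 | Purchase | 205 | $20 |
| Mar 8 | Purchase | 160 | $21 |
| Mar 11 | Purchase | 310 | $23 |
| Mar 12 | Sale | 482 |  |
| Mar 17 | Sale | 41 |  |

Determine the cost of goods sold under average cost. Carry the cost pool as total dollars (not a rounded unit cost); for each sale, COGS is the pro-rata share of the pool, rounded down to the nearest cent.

COGS = $11,304.54

After Mar 2: 205 on hand, pool $4,100.00 (≈ $20.0000 each)
After Mar 8: 365 on hand, pool $7,460.00 (≈ $20.4384 each)
After Mar 11: 675 on hand, pool $14,590.00 (≈ $21.6148 each)
Mar 12, sell 482: 482/675 × $14,590.00 → $10,418.34
Mar 17, sell 41: 41/193 × $4,171.66 → $886.20
Total COGS = $10,418.34 + $886.20 = $11,304.54
Ending inventory (cost pool remaining) = $3,285.46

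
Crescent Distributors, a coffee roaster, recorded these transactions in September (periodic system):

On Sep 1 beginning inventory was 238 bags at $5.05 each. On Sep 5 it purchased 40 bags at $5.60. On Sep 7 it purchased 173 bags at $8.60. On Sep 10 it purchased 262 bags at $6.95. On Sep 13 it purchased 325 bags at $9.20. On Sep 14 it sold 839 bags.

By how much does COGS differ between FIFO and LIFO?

FIFO COGS: 238 @ $5.05 + 40 @ $5.60 + 173 @ $8.60 + 262 @ $6.95 + 126 @ $9.20 = $5,893.80
LIFO COGS: 325 @ $9.20 + 262 @ $6.95 + 173 @ $8.60 + 40 @ $5.60 + 39 @ $5.05 = $6,719.65
Difference = |$5,893.80 − $6,719.65| = $825.85

$825.85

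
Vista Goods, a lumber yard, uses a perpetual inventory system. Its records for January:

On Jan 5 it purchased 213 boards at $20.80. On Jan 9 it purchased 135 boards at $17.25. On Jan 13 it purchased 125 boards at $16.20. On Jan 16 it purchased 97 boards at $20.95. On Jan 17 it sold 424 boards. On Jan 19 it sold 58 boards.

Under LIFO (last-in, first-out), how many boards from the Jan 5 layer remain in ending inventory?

88

Jan 17, 424 sold [LIFO — newest first]: 97 @ $20.95 + 125 @ $16.20 + 135 @ $17.25 + 67 @ $20.80 = $7,779.50
Jan 19, 58 sold [LIFO — newest first]: 58 @ $20.80 = $1,206.40
Total COGS = $7,779.50 + $1,206.40 = $8,985.90
Ending inventory: 88 @ $20.80 = $1,830.40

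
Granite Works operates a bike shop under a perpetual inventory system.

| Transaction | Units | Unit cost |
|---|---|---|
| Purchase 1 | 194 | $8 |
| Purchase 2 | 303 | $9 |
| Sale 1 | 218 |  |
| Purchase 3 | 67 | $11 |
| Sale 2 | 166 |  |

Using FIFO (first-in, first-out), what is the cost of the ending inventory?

Sale 1 (218) [FIFO — oldest first]: 194 @ $8 + 24 @ $9 = $1,768
Sale 2 (166) [FIFO — oldest first]: 166 @ $9 = $1,494
Total COGS = $1,768 + $1,494 = $3,262
Ending inventory: 113 @ $9 + 67 @ $11 = $1,754

Ending inventory = $1,754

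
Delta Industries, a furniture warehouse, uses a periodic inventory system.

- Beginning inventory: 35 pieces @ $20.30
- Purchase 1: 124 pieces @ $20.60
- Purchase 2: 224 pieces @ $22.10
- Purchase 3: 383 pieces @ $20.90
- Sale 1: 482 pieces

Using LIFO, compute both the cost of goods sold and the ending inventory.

Sale 1 (482) [LIFO — newest first]: 383 @ $20.90 + 99 @ $22.10 = $10,192.60
Ending inventory: 35 @ $20.30 + 124 @ $20.60 + 125 @ $22.10 = $6,027.40
Check: goods available $16,220.00 = COGS $10,192.60 + ending $6,027.40

COGS = $10,192.60; ending inventory = $6,027.40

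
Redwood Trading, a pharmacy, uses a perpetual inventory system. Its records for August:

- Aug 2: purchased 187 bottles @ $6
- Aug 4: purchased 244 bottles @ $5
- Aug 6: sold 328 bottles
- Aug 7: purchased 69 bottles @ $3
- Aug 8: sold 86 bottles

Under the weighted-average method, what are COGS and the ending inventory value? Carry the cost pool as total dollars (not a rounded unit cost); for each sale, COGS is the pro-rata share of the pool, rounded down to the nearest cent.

COGS = $2,165.65; ending inventory = $383.35

After Aug 2: 187 on hand, pool $1,122.00 (≈ $6.0000 each)
After Aug 4: 431 on hand, pool $2,342.00 (≈ $5.4339 each)
Aug 6, sell 328: 328/431 × $2,342.00 → $1,782.31
After Aug 7: 172 on hand, pool $766.69 (≈ $4.4575 each)
Aug 8, sell 86: 86/172 × $766.69 → $383.34
Total COGS = $1,782.31 + $383.34 = $2,165.65
Ending inventory (cost pool remaining) = $383.35
Check: goods available $2,549.00 = COGS $2,165.65 + ending $383.35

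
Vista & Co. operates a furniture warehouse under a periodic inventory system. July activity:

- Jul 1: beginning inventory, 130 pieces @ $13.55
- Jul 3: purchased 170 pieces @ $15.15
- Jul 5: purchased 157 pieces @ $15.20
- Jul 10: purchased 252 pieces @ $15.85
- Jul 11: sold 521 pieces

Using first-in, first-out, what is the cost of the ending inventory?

Jul 11, 521 sold [FIFO — oldest first]: 130 @ $13.55 + 170 @ $15.15 + 157 @ $15.20 + 64 @ $15.85 = $7,737.80
Ending inventory: 188 @ $15.85 = $2,979.80

Ending inventory = $2,979.80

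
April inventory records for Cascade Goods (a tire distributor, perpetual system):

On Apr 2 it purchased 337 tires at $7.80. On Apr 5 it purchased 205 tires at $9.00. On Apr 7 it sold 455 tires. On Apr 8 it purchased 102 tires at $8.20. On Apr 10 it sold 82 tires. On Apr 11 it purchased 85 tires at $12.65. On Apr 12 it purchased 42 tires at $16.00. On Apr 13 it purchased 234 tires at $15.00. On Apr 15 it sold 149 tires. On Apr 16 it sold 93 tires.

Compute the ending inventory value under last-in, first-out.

Apr 7, 455 sold [LIFO — newest first]: 205 @ $9.00 + 250 @ $7.80 = $3,795.00
Apr 10, 82 sold [LIFO — newest first]: 82 @ $8.20 = $672.40
Apr 15, 149 sold [LIFO — newest first]: 149 @ $15.00 = $2,235.00
Apr 16, 93 sold [LIFO — newest first]: 85 @ $15.00 + 8 @ $16.00 = $1,403.00
Total COGS = $3,795.00 + $672.40 + $2,235.00 + $1,403.00 = $8,105.40
Ending inventory: 87 @ $7.80 + 20 @ $8.20 + 85 @ $12.65 + 34 @ $16.00 = $2,461.85

Ending inventory = $2,461.85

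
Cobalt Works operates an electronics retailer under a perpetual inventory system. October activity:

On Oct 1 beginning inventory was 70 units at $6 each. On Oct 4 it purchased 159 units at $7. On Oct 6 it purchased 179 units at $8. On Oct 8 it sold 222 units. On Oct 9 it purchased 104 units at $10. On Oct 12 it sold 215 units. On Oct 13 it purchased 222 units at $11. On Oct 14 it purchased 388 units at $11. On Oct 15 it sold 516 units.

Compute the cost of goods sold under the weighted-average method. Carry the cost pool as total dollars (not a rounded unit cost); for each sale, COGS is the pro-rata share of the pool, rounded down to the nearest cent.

COGS = $8,906.93

After Oct 1: 70 on hand, pool $420.00 (≈ $6.0000 each)
After Oct 4: 229 on hand, pool $1,533.00 (≈ $6.6943 each)
After Oct 6: 408 on hand, pool $2,965.00 (≈ $7.2672 each)
Oct 8, sell 222: 222/408 × $2,965.00 → $1,613.30
After Oct 9: 290 on hand, pool $2,391.70 (≈ $8.2472 each)
Oct 12, sell 215: 215/290 × $2,391.70 → $1,773.15
After Oct 13: 297 on hand, pool $3,060.55 (≈ $10.3049 each)
After Oct 14: 685 on hand, pool $7,328.55 (≈ $10.6986 each)
Oct 15, sell 516: 516/685 × $7,328.55 → $5,520.48
Total COGS = $1,613.30 + $1,773.15 + $5,520.48 = $8,906.93
Ending inventory (cost pool remaining) = $1,808.07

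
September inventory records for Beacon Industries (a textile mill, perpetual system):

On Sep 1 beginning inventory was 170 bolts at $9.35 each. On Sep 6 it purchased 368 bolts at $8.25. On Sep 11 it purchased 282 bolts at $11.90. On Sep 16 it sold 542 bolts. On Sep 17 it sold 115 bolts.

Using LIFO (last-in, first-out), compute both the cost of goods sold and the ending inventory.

COGS = $6,457.25; ending inventory = $1,524.05

Sep 16, 542 sold [LIFO — newest first]: 282 @ $11.90 + 260 @ $8.25 = $5,500.80
Sep 17, 115 sold [LIFO — newest first]: 108 @ $8.25 + 7 @ $9.35 = $956.45
Total COGS = $5,500.80 + $956.45 = $6,457.25
Ending inventory: 163 @ $9.35 = $1,524.05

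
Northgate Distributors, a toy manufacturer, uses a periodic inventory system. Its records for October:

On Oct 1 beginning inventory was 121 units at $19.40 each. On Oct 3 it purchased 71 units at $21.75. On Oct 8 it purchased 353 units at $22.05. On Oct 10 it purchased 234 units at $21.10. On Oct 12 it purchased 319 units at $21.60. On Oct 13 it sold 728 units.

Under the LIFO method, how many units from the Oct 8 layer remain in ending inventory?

Oct 13, 728 sold [LIFO — newest first]: 319 @ $21.60 + 234 @ $21.10 + 175 @ $22.05 = $15,686.55
Ending inventory: 121 @ $19.40 + 71 @ $21.75 + 178 @ $22.05 = $7,816.55
Check: goods available $23,503.10 = COGS $15,686.55 + ending $7,816.55

178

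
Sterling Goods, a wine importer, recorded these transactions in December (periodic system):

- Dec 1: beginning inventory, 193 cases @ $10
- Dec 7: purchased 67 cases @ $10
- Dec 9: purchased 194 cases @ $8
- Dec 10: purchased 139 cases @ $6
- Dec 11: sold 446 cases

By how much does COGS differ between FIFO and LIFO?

FIFO COGS: 193 @ $10 + 67 @ $10 + 186 @ $8 = $4,088
LIFO COGS: 139 @ $6 + 194 @ $8 + 67 @ $10 + 46 @ $10 = $3,516
Difference = |$4,088 − $3,516| = $572

$572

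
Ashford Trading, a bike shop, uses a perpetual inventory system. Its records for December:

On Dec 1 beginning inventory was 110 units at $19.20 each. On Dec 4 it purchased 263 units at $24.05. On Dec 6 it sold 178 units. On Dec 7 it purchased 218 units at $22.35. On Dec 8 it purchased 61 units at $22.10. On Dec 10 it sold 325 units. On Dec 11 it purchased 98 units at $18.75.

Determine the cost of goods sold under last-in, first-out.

COGS = $11,607.60

Dec 6, 178 sold [LIFO — newest first]: 178 @ $24.05 = $4,280.90
Dec 10, 325 sold [LIFO — newest first]: 61 @ $22.10 + 218 @ $22.35 + 46 @ $24.05 = $7,326.70
Total COGS = $4,280.90 + $7,326.70 = $11,607.60
Ending inventory: 110 @ $19.20 + 39 @ $24.05 + 98 @ $18.75 = $4,887.45
Check: goods available $16,495.05 = COGS $11,607.60 + ending $4,887.45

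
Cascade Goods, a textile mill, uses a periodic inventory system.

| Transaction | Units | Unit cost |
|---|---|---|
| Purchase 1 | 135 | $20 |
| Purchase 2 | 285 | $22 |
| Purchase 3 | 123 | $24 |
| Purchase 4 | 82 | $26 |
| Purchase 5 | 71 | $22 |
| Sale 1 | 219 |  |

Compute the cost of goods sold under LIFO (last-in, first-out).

Sale 1 (219) [LIFO — newest first]: 71 @ $22 + 82 @ $26 + 66 @ $24 = $5,278
Ending inventory: 135 @ $20 + 285 @ $22 + 57 @ $24 = $10,338

COGS = $5,278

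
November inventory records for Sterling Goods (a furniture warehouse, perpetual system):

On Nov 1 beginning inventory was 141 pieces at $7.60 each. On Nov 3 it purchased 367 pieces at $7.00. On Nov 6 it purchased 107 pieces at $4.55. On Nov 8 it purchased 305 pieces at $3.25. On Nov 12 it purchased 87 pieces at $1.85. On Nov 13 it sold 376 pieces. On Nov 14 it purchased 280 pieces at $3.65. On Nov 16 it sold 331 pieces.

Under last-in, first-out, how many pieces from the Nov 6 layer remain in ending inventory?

Nov 13, 376 sold [LIFO — newest first]: 87 @ $1.85 + 289 @ $3.25 = $1,100.20
Nov 16, 331 sold [LIFO — newest first]: 280 @ $3.65 + 16 @ $3.25 + 35 @ $4.55 = $1,233.25
Total COGS = $1,100.20 + $1,233.25 = $2,333.45
Ending inventory: 141 @ $7.60 + 367 @ $7.00 + 72 @ $4.55 = $3,968.20
Check: goods available $6,301.65 = COGS $2,333.45 + ending $3,968.20

72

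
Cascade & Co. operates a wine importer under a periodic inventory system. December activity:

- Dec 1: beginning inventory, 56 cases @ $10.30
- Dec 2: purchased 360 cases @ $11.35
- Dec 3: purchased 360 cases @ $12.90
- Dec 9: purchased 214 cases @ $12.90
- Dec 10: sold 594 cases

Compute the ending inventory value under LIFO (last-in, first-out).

Ending inventory = $4,435.80

Dec 10, 594 sold [LIFO — newest first]: 214 @ $12.90 + 360 @ $12.90 + 20 @ $11.35 = $7,631.60
Ending inventory: 56 @ $10.30 + 340 @ $11.35 = $4,435.80
Check: goods available $12,067.40 = COGS $7,631.60 + ending $4,435.80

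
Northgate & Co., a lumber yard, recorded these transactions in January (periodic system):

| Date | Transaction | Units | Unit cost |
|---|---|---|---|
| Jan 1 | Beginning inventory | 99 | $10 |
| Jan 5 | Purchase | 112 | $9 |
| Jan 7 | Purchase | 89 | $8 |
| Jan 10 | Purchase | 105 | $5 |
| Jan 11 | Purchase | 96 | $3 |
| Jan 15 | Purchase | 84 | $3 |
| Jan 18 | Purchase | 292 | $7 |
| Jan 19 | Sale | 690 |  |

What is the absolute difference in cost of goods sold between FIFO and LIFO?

$473

FIFO COGS: 99 @ $10 + 112 @ $9 + 89 @ $8 + 105 @ $5 + 96 @ $3 + 84 @ $3 + 105 @ $7 = $4,510
LIFO COGS: 292 @ $7 + 84 @ $3 + 96 @ $3 + 105 @ $5 + 89 @ $8 + 24 @ $9 = $4,037
Difference = |$4,510 − $4,037| = $473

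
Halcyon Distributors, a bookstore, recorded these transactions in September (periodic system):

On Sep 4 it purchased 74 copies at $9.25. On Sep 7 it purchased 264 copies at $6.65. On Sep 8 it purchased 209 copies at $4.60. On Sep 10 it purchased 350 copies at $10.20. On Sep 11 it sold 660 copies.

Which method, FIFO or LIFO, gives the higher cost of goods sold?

FIFO COGS: 74 @ $9.25 + 264 @ $6.65 + 209 @ $4.60 + 113 @ $10.20 = $4,554.10
LIFO COGS: 350 @ $10.20 + 209 @ $4.60 + 101 @ $6.65 = $5,203.05

LIFO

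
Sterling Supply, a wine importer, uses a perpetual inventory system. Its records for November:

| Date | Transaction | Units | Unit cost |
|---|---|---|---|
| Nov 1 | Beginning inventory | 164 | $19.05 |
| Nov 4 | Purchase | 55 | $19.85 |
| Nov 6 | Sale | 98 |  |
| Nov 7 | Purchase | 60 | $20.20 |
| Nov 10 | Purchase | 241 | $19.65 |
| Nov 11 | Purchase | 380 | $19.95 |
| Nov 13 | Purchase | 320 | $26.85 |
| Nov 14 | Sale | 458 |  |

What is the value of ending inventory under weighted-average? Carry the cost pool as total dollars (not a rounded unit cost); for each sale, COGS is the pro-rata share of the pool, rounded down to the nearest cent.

Ending inventory = $14,469.54

After Nov 1: 164 on hand, pool $3,124.20 (≈ $19.0500 each)
After Nov 4: 219 on hand, pool $4,215.95 (≈ $19.2509 each)
Nov 6, sell 98: 98/219 × $4,215.95 → $1,886.58
After Nov 7: 181 on hand, pool $3,541.37 (≈ $19.5656 each)
After Nov 10: 422 on hand, pool $8,277.02 (≈ $19.6138 each)
After Nov 11: 802 on hand, pool $15,858.02 (≈ $19.7731 each)
After Nov 13: 1122 on hand, pool $24,450.02 (≈ $21.7915 each)
Nov 14, sell 458: 458/1122 × $24,450.02 → $9,980.48
Total COGS = $1,886.58 + $9,980.48 = $11,867.06
Ending inventory (cost pool remaining) = $14,469.54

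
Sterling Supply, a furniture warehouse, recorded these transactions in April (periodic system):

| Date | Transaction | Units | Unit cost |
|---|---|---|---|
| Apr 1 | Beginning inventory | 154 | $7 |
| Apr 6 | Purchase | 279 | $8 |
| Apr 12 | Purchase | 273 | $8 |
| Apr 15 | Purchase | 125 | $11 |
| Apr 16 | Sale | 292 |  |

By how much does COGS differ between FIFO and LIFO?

FIFO COGS: 154 @ $7 + 138 @ $8 = $2,182
LIFO COGS: 125 @ $11 + 167 @ $8 = $2,711
Difference = |$2,182 − $2,711| = $529

$529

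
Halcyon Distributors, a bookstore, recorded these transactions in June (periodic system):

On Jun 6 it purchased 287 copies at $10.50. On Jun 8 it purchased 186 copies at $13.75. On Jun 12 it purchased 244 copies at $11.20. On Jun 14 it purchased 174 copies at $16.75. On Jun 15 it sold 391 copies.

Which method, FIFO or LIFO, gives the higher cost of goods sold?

FIFO COGS: 287 @ $10.50 + 104 @ $13.75 = $4,443.50
LIFO COGS: 174 @ $16.75 + 217 @ $11.20 = $5,344.90

LIFO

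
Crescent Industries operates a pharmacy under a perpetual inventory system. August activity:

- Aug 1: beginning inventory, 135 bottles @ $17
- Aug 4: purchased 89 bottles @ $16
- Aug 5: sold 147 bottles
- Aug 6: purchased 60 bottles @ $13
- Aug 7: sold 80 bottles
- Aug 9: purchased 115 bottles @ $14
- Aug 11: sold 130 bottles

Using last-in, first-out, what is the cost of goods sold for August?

Aug 5, 147 sold [LIFO — newest first]: 89 @ $16 + 58 @ $17 = $2,410
Aug 7, 80 sold [LIFO — newest first]: 60 @ $13 + 20 @ $17 = $1,120
Aug 11, 130 sold [LIFO — newest first]: 115 @ $14 + 15 @ $17 = $1,865
Total COGS = $2,410 + $1,120 + $1,865 = $5,395
Ending inventory: 42 @ $17 = $714

COGS = $5,395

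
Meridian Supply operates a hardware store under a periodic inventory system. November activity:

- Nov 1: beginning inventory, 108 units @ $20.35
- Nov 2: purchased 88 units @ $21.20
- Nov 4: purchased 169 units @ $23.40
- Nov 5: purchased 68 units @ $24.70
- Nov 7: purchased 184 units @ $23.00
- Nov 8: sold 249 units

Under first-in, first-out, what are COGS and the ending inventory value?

Nov 8, 249 sold [FIFO — oldest first]: 108 @ $20.35 + 88 @ $21.20 + 53 @ $23.40 = $5,303.60
Ending inventory: 116 @ $23.40 + 68 @ $24.70 + 184 @ $23.00 = $8,626.00

COGS = $5,303.60; ending inventory = $8,626.00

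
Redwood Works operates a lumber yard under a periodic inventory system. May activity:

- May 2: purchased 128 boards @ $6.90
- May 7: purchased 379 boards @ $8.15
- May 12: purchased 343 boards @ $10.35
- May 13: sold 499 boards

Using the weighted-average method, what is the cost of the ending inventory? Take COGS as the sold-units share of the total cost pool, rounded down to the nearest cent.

Ending inventory = $3,106.19

May 13, sell 499: 499/850 × $7,522.10 → $4,415.91
Ending inventory (cost pool remaining) = $3,106.19
Check: goods available $7,522.10 = COGS $4,415.91 + ending $3,106.19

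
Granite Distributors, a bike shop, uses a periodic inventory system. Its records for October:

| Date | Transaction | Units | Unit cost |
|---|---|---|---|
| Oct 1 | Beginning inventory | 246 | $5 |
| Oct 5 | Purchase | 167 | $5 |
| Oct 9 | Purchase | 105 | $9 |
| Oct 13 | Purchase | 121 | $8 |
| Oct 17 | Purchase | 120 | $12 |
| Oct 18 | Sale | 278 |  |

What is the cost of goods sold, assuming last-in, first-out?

COGS = $2,741

Oct 18, 278 sold [LIFO — newest first]: 120 @ $12 + 121 @ $8 + 37 @ $9 = $2,741
Ending inventory: 246 @ $5 + 167 @ $5 + 68 @ $9 = $2,677
Check: goods available $5,418 = COGS $2,741 + ending $2,677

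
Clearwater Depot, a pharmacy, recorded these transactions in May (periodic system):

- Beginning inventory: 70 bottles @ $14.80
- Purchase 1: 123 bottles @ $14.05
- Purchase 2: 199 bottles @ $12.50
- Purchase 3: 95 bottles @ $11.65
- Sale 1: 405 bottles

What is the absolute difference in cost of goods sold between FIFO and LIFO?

$249.30

FIFO COGS: 70 @ $14.80 + 123 @ $14.05 + 199 @ $12.50 + 13 @ $11.65 = $5,403.10
LIFO COGS: 95 @ $11.65 + 199 @ $12.50 + 111 @ $14.05 = $5,153.80
Difference = |$5,403.10 − $5,153.80| = $249.30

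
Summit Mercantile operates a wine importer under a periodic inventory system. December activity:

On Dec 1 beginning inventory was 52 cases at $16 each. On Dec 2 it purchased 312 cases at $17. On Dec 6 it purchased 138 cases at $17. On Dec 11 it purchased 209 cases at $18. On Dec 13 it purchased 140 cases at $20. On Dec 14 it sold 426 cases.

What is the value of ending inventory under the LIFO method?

Dec 14, 426 sold [LIFO — newest first]: 140 @ $20 + 209 @ $18 + 77 @ $17 = $7,871
Ending inventory: 52 @ $16 + 312 @ $17 + 61 @ $17 = $7,173
Check: goods available $15,044 = COGS $7,871 + ending $7,173

Ending inventory = $7,173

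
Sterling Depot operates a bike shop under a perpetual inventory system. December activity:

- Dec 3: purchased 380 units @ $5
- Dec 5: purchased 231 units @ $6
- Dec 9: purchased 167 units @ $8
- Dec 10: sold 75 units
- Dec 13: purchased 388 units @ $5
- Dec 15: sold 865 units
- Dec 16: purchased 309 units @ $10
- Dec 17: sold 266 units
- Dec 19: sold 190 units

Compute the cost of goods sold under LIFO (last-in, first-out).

Dec 10, 75 sold [LIFO — newest first]: 75 @ $8 = $600
Dec 15, 865 sold [LIFO — newest first]: 388 @ $5 + 92 @ $8 + 231 @ $6 + 154 @ $5 = $4,832
Dec 17, 266 sold [LIFO — newest first]: 266 @ $10 = $2,660
Dec 19, 190 sold [LIFO — newest first]: 43 @ $10 + 147 @ $5 = $1,165
Total COGS = $600 + $4,832 + $2,660 + $1,165 = $9,257
Ending inventory: 79 @ $5 = $395
Check: goods available $9,652 = COGS $9,257 + ending $395

COGS = $9,257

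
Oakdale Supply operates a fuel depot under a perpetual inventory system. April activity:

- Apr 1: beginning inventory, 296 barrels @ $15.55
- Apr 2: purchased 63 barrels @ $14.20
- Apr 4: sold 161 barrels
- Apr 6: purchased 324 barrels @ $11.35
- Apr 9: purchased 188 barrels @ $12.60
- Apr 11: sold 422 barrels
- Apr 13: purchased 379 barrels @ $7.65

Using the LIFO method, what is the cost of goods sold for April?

COGS = $7,443.20

Apr 4, 161 sold [LIFO — newest first]: 63 @ $14.20 + 98 @ $15.55 = $2,418.50
Apr 11, 422 sold [LIFO — newest first]: 188 @ $12.60 + 234 @ $11.35 = $5,024.70
Total COGS = $2,418.50 + $5,024.70 = $7,443.20
Ending inventory: 198 @ $15.55 + 90 @ $11.35 + 379 @ $7.65 = $6,999.75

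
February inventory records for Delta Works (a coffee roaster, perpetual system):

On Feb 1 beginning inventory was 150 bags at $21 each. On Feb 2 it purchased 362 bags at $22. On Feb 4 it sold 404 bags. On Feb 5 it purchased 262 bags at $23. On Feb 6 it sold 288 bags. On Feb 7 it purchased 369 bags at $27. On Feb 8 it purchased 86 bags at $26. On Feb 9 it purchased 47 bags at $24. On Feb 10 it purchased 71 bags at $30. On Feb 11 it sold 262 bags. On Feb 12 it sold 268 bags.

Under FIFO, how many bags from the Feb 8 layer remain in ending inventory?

7

Feb 4, 404 sold [FIFO — oldest first]: 150 @ $21 + 254 @ $22 = $8,738
Feb 6, 288 sold [FIFO — oldest first]: 108 @ $22 + 180 @ $23 = $6,516
Feb 11, 262 sold [FIFO — oldest first]: 82 @ $23 + 180 @ $27 = $6,746
Feb 12, 268 sold [FIFO — oldest first]: 189 @ $27 + 79 @ $26 = $7,157
Total COGS = $8,738 + $6,516 + $6,746 + $7,157 = $29,157
Ending inventory: 7 @ $26 + 47 @ $24 + 71 @ $30 = $3,440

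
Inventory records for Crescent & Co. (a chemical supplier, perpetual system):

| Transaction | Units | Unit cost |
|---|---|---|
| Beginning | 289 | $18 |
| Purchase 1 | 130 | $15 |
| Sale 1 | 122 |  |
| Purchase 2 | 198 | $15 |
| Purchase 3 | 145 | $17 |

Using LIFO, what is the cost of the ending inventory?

Sale 1 (122) [LIFO — newest first]: 122 @ $15 = $1,830
Ending inventory: 289 @ $18 + 8 @ $15 + 198 @ $15 + 145 @ $17 = $10,757
Check: goods available $12,587 = COGS $1,830 + ending $10,757

Ending inventory = $10,757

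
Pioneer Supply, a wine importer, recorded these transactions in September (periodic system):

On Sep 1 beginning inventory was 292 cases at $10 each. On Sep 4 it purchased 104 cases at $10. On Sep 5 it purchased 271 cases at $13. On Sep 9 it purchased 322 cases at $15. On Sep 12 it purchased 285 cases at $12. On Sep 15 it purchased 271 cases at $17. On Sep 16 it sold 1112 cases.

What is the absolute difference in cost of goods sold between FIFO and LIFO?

$2,110

FIFO COGS: 292 @ $10 + 104 @ $10 + 271 @ $13 + 322 @ $15 + 123 @ $12 = $13,789
LIFO COGS: 271 @ $17 + 285 @ $12 + 322 @ $15 + 234 @ $13 = $15,899
Difference = |$13,789 − $15,899| = $2,110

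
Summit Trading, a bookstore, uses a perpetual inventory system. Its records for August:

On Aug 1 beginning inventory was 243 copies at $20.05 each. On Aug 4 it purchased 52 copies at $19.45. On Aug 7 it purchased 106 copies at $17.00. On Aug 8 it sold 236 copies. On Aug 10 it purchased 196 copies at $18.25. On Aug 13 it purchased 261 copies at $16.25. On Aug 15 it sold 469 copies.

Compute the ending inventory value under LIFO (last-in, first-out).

Ending inventory = $3,067.65

Aug 8, 236 sold [LIFO — newest first]: 106 @ $17.00 + 52 @ $19.45 + 78 @ $20.05 = $4,377.30
Aug 15, 469 sold [LIFO — newest first]: 261 @ $16.25 + 196 @ $18.25 + 12 @ $20.05 = $8,058.85
Total COGS = $4,377.30 + $8,058.85 = $12,436.15
Ending inventory: 153 @ $20.05 = $3,067.65
Check: goods available $15,503.80 = COGS $12,436.15 + ending $3,067.65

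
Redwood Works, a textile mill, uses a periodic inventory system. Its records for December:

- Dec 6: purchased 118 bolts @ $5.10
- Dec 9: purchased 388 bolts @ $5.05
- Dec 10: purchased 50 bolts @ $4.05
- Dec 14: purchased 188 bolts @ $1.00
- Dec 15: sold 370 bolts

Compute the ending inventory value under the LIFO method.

Dec 15, 370 sold [LIFO — newest first]: 188 @ $1.00 + 50 @ $4.05 + 132 @ $5.05 = $1,057.10
Ending inventory: 118 @ $5.10 + 256 @ $5.05 = $1,894.60
Check: goods available $2,951.70 = COGS $1,057.10 + ending $1,894.60

Ending inventory = $1,894.60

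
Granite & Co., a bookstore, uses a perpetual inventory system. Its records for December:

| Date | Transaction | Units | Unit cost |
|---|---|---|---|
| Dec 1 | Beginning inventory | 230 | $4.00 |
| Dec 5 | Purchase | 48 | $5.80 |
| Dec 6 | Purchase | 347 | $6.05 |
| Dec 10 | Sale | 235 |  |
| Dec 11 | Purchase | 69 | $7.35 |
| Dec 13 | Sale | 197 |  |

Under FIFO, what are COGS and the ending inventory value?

COGS = $2,130.10; ending inventory = $1,674.80

Dec 10, 235 sold [FIFO — oldest first]: 230 @ $4.00 + 5 @ $5.80 = $949.00
Dec 13, 197 sold [FIFO — oldest first]: 43 @ $5.80 + 154 @ $6.05 = $1,181.10
Total COGS = $949.00 + $1,181.10 = $2,130.10
Ending inventory: 193 @ $6.05 + 69 @ $7.35 = $1,674.80
Check: goods available $3,804.90 = COGS $2,130.10 + ending $1,674.80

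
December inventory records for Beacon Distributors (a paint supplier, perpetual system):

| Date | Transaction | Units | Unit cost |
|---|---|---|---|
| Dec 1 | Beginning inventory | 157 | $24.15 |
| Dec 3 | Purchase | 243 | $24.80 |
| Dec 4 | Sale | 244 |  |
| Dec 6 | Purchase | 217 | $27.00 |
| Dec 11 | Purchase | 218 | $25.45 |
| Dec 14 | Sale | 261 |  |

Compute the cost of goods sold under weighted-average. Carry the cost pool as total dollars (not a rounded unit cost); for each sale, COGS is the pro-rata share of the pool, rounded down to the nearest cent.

After Dec 1: 157 on hand, pool $3,791.55 (≈ $24.1500 each)
After Dec 3: 400 on hand, pool $9,817.95 (≈ $24.5449 each)
Dec 4, sell 244: 244/400 × $9,817.95 → $5,988.94
After Dec 6: 373 on hand, pool $9,688.01 (≈ $25.9732 each)
After Dec 11: 591 on hand, pool $15,236.11 (≈ $25.7802 each)
Dec 14, sell 261: 261/591 × $15,236.11 → $6,728.63
Total COGS = $5,988.94 + $6,728.63 = $12,717.57
Ending inventory (cost pool remaining) = $8,507.48
Check: goods available $21,225.05 = COGS $12,717.57 + ending $8,507.48

COGS = $12,717.57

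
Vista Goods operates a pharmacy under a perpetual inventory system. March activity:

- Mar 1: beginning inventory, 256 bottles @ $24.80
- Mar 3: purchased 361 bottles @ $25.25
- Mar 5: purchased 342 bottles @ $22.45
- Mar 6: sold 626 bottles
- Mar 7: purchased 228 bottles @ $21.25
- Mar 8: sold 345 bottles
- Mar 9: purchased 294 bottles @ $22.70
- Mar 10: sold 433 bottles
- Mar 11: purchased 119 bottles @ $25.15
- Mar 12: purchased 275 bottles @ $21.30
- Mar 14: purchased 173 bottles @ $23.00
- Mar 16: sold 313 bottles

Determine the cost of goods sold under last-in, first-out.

COGS = $39,712.15

Mar 6, 626 sold [LIFO — newest first]: 342 @ $22.45 + 284 @ $25.25 = $14,848.90
Mar 8, 345 sold [LIFO — newest first]: 228 @ $21.25 + 77 @ $25.25 + 40 @ $24.80 = $7,781.25
Mar 10, 433 sold [LIFO — newest first]: 294 @ $22.70 + 139 @ $24.80 = $10,121.00
Mar 16, 313 sold [LIFO — newest first]: 173 @ $23.00 + 140 @ $21.30 = $6,961.00
Total COGS = $14,848.90 + $7,781.25 + $10,121.00 + $6,961.00 = $39,712.15
Ending inventory: 77 @ $24.80 + 119 @ $25.15 + 135 @ $21.30 = $7,777.95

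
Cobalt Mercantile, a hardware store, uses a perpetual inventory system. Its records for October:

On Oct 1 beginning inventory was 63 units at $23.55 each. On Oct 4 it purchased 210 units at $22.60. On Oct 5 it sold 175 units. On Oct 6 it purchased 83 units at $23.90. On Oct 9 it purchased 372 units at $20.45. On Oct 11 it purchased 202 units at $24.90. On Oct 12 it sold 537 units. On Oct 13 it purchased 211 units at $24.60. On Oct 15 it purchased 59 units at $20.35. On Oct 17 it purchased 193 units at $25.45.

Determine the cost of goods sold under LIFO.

Oct 5, 175 sold [LIFO — newest first]: 175 @ $22.60 = $3,955.00
Oct 12, 537 sold [LIFO — newest first]: 202 @ $24.90 + 335 @ $20.45 = $11,880.55
Total COGS = $3,955.00 + $11,880.55 = $15,835.55
Ending inventory: 63 @ $23.55 + 35 @ $22.60 + 83 @ $23.90 + 37 @ $20.45 + 211 @ $24.60 + 59 @ $20.35 + 193 @ $25.45 = $16,318.10

COGS = $15,835.55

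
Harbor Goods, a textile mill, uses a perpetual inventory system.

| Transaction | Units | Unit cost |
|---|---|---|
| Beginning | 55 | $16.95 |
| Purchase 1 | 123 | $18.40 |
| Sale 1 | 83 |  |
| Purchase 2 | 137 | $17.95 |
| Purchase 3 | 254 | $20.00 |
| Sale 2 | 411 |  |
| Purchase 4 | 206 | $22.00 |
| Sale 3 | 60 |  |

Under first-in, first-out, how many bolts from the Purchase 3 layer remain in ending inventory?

15

Sale 1 (83) [FIFO — oldest first]: 55 @ $16.95 + 28 @ $18.40 = $1,447.45
Sale 2 (411) [FIFO — oldest first]: 95 @ $18.40 + 137 @ $17.95 + 179 @ $20.00 = $7,787.15
Sale 3 (60) [FIFO — oldest first]: 60 @ $20.00 = $1,200.00
Total COGS = $1,447.45 + $7,787.15 + $1,200.00 = $10,434.60
Ending inventory: 15 @ $20.00 + 206 @ $22.00 = $4,832.00
Check: goods available $15,266.60 = COGS $10,434.60 + ending $4,832.00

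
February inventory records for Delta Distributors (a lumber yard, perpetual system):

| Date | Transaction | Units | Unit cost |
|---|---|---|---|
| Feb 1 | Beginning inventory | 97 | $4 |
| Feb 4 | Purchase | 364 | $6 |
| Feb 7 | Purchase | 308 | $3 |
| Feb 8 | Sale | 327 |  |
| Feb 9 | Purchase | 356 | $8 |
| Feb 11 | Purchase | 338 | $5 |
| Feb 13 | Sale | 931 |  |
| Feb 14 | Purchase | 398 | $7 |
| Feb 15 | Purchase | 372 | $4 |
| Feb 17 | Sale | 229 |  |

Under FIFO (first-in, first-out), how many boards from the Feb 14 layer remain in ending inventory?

Feb 8, 327 sold [FIFO — oldest first]: 97 @ $4 + 230 @ $6 = $1,768
Feb 13, 931 sold [FIFO — oldest first]: 134 @ $6 + 308 @ $3 + 356 @ $8 + 133 @ $5 = $5,241
Feb 17, 229 sold [FIFO — oldest first]: 205 @ $5 + 24 @ $7 = $1,193
Total COGS = $1,768 + $5,241 + $1,193 = $8,202
Ending inventory: 374 @ $7 + 372 @ $4 = $4,106
Check: goods available $12,308 = COGS $8,202 + ending $4,106

374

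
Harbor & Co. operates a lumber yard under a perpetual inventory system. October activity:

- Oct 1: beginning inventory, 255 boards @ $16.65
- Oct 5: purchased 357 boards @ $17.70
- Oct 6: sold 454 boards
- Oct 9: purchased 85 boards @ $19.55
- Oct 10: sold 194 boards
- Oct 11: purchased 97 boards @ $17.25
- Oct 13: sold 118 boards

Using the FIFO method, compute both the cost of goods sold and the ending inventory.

Oct 6, 454 sold [FIFO — oldest first]: 255 @ $16.65 + 199 @ $17.70 = $7,768.05
Oct 10, 194 sold [FIFO — oldest first]: 158 @ $17.70 + 36 @ $19.55 = $3,500.40
Oct 13, 118 sold [FIFO — oldest first]: 49 @ $19.55 + 69 @ $17.25 = $2,148.20
Total COGS = $7,768.05 + $3,500.40 + $2,148.20 = $13,416.65
Ending inventory: 28 @ $17.25 = $483.00

COGS = $13,416.65; ending inventory = $483.00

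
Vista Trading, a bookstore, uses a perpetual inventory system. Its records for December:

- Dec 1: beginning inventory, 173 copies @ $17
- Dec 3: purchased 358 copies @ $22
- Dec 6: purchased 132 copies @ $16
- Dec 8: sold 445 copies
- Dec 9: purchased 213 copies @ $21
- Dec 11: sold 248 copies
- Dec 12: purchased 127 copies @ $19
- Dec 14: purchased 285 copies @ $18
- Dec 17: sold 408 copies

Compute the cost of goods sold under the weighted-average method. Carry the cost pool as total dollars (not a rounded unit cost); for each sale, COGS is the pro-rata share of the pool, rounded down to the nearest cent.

COGS = $21,410.15

After Dec 1: 173 on hand, pool $2,941.00 (≈ $17.0000 each)
After Dec 3: 531 on hand, pool $10,817.00 (≈ $20.3710 each)
After Dec 6: 663 on hand, pool $12,929.00 (≈ $19.5008 each)
Dec 8, sell 445: 445/663 × $12,929.00 → $8,677.83
After Dec 9: 431 on hand, pool $8,724.17 (≈ $20.2417 each)
Dec 11, sell 248: 248/431 × $8,724.17 → $5,019.94
After Dec 12: 310 on hand, pool $6,117.23 (≈ $19.7330 each)
After Dec 14: 595 on hand, pool $11,247.23 (≈ $18.9029 each)
Dec 17, sell 408: 408/595 × $11,247.23 → $7,712.38
Total COGS = $8,677.83 + $5,019.94 + $7,712.38 = $21,410.15
Ending inventory (cost pool remaining) = $3,534.85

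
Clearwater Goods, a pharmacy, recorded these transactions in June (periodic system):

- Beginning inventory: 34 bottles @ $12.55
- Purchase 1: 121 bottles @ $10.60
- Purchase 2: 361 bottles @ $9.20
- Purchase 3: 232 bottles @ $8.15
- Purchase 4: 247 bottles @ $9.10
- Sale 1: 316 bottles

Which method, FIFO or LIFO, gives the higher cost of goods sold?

FIFO

FIFO COGS: 34 @ $12.55 + 121 @ $10.60 + 161 @ $9.20 = $3,190.50
LIFO COGS: 247 @ $9.10 + 69 @ $8.15 = $2,810.05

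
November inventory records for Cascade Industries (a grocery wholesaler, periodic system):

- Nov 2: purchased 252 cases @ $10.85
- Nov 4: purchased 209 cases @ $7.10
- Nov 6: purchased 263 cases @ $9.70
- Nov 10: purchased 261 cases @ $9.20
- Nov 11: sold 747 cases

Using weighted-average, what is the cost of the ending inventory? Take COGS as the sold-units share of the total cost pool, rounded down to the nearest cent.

Nov 11, sell 747: 747/985 × $9,170.40 → $6,954.60
Ending inventory (cost pool remaining) = $2,215.80

Ending inventory = $2,215.80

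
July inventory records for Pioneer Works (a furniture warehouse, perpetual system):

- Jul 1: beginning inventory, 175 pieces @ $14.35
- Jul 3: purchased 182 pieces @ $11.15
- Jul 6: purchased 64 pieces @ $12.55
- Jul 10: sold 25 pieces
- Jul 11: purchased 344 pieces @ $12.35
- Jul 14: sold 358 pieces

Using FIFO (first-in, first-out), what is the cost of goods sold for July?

Jul 10, 25 sold [FIFO — oldest first]: 25 @ $14.35 = $358.75
Jul 14, 358 sold [FIFO — oldest first]: 150 @ $14.35 + 182 @ $11.15 + 26 @ $12.55 = $4,508.10
Total COGS = $358.75 + $4,508.10 = $4,866.85
Ending inventory: 38 @ $12.55 + 344 @ $12.35 = $4,725.30

COGS = $4,866.85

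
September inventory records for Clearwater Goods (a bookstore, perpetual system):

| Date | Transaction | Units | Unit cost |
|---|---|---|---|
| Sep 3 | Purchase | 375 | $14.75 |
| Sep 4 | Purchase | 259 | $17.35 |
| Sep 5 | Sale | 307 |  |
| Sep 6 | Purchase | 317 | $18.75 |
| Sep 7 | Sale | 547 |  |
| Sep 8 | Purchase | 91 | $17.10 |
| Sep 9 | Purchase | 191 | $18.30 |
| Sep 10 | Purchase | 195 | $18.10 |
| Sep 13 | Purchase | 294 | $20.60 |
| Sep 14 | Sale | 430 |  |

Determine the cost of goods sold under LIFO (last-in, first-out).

COGS = $23,055.90

Sep 5, 307 sold [LIFO — newest first]: 259 @ $17.35 + 48 @ $14.75 = $5,201.65
Sep 7, 547 sold [LIFO — newest first]: 317 @ $18.75 + 230 @ $14.75 = $9,336.25
Sep 14, 430 sold [LIFO — newest first]: 294 @ $20.60 + 136 @ $18.10 = $8,518.00
Total COGS = $5,201.65 + $9,336.25 + $8,518.00 = $23,055.90
Ending inventory: 97 @ $14.75 + 91 @ $17.10 + 191 @ $18.30 + 59 @ $18.10 = $7,550.05
Check: goods available $30,605.95 = COGS $23,055.90 + ending $7,550.05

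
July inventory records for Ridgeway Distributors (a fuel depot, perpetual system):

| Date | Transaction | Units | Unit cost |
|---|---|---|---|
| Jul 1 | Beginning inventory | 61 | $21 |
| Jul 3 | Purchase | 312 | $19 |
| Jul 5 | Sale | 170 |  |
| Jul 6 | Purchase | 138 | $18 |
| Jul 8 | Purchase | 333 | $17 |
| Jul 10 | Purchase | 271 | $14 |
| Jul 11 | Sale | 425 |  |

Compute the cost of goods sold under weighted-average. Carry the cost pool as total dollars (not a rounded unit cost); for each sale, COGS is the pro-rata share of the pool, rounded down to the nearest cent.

After Jul 1: 61 on hand, pool $1,281.00 (≈ $21.0000 each)
After Jul 3: 373 on hand, pool $7,209.00 (≈ $19.3271 each)
Jul 5, sell 170: 170/373 × $7,209.00 → $3,285.60
After Jul 6: 341 on hand, pool $6,407.40 (≈ $18.7900 each)
After Jul 8: 674 on hand, pool $12,068.40 (≈ $17.9056 each)
After Jul 10: 945 on hand, pool $15,862.40 (≈ $16.7856 each)
Jul 11, sell 425: 425/945 × $15,862.40 → $7,133.88
Total COGS = $3,285.60 + $7,133.88 = $10,419.48
Ending inventory (cost pool remaining) = $8,728.52

COGS = $10,419.48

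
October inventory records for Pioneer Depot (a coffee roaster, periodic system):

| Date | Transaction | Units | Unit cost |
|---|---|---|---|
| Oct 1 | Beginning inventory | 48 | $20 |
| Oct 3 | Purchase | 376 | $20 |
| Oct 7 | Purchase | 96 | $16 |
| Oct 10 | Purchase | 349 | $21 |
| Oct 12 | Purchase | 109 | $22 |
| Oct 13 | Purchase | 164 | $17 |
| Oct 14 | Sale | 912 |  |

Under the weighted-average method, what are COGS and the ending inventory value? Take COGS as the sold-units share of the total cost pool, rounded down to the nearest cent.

Oct 14, sell 912: 912/1142 × $22,531.00 → $17,993.23
Ending inventory (cost pool remaining) = $4,537.77
Check: goods available $22,531.00 = COGS $17,993.23 + ending $4,537.77

COGS = $17,993.23; ending inventory = $4,537.77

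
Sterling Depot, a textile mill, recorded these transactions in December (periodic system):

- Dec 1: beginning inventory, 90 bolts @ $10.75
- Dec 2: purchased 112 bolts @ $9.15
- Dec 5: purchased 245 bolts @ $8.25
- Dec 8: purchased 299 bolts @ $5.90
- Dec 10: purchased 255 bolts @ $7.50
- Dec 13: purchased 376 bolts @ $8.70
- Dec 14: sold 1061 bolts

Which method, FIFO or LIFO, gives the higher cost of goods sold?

FIFO

FIFO COGS: 90 @ $10.75 + 112 @ $9.15 + 245 @ $8.25 + 299 @ $5.90 + 255 @ $7.50 + 60 @ $8.70 = $8,212.15
LIFO COGS: 376 @ $8.70 + 255 @ $7.50 + 299 @ $5.90 + 131 @ $8.25 = $8,028.55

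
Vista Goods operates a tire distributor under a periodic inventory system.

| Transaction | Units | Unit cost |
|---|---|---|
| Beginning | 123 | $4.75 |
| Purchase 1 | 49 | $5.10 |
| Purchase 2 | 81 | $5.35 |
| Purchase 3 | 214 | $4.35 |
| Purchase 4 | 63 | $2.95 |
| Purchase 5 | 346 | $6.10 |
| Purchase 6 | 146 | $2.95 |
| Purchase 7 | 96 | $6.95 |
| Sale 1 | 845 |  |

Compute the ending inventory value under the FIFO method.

Ending inventory = $1,287.00

Sale 1 (845) [FIFO — oldest first]: 123 @ $4.75 + 49 @ $5.10 + 81 @ $5.35 + 214 @ $4.35 + 63 @ $2.95 + 315 @ $6.10 = $4,305.75
Ending inventory: 31 @ $6.10 + 146 @ $2.95 + 96 @ $6.95 = $1,287.00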